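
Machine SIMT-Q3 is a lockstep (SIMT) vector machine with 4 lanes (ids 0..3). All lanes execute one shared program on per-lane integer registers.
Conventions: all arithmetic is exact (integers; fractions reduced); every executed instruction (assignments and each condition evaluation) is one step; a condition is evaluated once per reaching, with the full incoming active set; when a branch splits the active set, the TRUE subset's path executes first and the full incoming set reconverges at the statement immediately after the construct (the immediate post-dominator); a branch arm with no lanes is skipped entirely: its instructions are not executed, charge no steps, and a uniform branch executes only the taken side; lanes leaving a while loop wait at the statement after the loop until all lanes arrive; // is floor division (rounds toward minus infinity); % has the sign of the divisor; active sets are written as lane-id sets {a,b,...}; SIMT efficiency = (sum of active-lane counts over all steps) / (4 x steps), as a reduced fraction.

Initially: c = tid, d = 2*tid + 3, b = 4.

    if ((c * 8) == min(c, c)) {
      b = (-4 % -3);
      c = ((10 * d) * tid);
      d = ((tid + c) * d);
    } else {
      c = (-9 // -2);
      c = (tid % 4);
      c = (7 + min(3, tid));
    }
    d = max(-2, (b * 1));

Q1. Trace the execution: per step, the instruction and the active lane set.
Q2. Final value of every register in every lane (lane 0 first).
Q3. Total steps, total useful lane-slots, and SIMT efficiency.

step 0: eval ((c * 8) == min(c, c))  {0,1,2,3}
step 1: b <- (-4 % -3)               {0}
step 2: c <- ((10 * d) * tid)        {0}
step 3: d <- ((tid + c) * d)         {0}
step 4: c <- (-9 // -2)              {1,2,3}
step 5: c <- (tid % 4)               {1,2,3}
step 6: c <- (7 + min(3, tid))       {1,2,3}
step 7: d <- max(-2, (b * 1))        {0,1,2,3}

Answer: 8 steps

c: 0,8,9,10
d: -1,4,4,4
b: -1,4,4,4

steps = 8; useful = 20; efficiency = 20/32 = 5/8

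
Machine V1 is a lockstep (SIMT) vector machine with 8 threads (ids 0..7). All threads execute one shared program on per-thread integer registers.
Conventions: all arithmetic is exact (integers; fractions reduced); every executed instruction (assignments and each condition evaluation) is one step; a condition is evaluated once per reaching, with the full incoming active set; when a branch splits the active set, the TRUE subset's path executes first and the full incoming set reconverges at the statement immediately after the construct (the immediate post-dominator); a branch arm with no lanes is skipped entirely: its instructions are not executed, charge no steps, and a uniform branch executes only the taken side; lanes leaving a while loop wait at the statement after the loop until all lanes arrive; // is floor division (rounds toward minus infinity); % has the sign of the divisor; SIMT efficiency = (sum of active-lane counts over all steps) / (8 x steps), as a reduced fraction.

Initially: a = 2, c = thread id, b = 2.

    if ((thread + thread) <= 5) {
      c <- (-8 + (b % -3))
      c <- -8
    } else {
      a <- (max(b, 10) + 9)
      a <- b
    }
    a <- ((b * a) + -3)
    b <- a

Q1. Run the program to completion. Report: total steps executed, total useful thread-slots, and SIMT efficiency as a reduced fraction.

Answer: 7 steps, 40 useful, 5/7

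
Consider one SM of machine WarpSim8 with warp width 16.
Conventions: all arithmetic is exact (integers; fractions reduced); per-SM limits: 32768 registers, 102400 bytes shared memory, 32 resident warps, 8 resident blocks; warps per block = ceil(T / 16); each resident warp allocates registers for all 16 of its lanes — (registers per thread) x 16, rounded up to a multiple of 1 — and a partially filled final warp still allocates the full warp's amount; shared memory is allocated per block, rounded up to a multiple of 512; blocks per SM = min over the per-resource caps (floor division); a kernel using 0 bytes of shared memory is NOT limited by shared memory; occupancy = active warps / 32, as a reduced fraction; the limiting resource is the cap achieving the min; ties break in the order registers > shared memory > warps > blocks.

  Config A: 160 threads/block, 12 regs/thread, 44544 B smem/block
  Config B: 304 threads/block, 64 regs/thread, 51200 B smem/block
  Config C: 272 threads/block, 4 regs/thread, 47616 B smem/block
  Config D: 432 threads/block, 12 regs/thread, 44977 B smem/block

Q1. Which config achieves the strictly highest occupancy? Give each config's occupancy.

occupancies: A 5/8, B 19/32, C 17/32, D 27/32

Answer: D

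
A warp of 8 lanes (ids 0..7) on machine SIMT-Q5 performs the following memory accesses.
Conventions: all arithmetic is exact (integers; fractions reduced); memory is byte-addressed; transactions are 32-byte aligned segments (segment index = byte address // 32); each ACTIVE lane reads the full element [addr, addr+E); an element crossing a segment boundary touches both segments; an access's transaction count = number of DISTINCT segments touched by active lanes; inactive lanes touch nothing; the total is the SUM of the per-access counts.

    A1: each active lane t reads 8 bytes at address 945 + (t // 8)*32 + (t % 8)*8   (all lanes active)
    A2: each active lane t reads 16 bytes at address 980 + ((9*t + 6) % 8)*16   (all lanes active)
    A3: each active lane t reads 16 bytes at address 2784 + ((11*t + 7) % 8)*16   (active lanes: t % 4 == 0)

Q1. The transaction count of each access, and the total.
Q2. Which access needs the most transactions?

A1: 3 transactions
A2: 5 transactions
A3: 2 transactions

Answer: 3,5,2; total 10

Answer: A2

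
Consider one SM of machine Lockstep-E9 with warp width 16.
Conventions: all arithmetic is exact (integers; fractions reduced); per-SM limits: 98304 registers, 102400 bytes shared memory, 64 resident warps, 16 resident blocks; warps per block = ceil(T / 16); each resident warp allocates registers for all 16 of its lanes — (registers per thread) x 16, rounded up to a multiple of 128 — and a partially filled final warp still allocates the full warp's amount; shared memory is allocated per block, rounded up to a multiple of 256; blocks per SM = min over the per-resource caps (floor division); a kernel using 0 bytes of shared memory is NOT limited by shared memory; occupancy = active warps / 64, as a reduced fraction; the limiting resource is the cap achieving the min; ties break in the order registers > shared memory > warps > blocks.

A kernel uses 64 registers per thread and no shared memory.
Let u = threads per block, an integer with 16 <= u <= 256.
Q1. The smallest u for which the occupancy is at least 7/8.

Answer: u = 49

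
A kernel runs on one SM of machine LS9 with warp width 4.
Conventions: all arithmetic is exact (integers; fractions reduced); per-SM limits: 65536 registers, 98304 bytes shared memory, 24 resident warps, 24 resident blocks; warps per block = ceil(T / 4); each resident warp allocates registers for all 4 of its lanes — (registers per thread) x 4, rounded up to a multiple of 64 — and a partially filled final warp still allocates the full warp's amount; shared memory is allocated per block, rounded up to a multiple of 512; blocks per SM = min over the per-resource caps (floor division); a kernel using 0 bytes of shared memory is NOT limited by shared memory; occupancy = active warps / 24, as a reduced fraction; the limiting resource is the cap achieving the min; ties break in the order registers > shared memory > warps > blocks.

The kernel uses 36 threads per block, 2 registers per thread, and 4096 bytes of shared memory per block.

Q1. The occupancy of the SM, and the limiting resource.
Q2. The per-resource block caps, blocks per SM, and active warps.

Answer: occupancy 3/4, limited by warps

registers: 113 blocks
shared memory: 24 blocks
warps: 2 blocks
blocks: 24 blocks

Answer: 2 blocks, 18 active warps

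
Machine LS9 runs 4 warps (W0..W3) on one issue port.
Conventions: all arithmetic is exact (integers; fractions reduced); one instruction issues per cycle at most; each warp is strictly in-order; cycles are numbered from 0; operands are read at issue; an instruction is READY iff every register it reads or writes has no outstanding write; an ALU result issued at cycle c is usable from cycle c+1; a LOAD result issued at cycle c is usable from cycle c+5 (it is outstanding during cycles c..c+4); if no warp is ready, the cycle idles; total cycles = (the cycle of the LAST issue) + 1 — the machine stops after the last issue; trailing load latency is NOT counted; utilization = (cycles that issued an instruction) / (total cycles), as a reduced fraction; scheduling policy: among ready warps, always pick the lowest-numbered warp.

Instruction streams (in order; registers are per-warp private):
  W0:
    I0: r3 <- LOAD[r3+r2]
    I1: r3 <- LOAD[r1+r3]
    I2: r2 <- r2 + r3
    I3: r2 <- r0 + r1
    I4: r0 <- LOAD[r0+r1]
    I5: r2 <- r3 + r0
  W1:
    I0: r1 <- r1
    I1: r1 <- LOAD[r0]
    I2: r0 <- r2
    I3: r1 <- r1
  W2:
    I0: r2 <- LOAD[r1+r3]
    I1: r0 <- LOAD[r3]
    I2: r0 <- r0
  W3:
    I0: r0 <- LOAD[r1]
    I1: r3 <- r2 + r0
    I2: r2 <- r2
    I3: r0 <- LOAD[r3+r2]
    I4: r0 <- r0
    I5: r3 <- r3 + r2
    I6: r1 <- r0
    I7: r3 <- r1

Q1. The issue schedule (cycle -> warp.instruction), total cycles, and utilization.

cycle 0: W0.I0
cycle 1: W1.I0
cycle 2: W1.I1
cycle 3: W1.I2
cycle 4: W2.I0
cycle 5: W0.I1
cycle 6: W2.I1
cycle 7: W1.I3
cycle 8: W3.I0
cycle 9: idle
cycle 10: W0.I2
cycle 11: W0.I3
cycle 12: W0.I4
cycle 13: W2.I2
cycle 14: W3.I1
cycle 15: W3.I2
cycle 16: W3.I3
cycle 17: W0.I5
cycle 18: idle
cycle 19: idle
cycle 20: idle
cycle 21: W3.I4
cycle 22: W3.I5
cycle 23: W3.I6
cycle 24: W3.I7

Answer: 25 cycles, utilization 21/25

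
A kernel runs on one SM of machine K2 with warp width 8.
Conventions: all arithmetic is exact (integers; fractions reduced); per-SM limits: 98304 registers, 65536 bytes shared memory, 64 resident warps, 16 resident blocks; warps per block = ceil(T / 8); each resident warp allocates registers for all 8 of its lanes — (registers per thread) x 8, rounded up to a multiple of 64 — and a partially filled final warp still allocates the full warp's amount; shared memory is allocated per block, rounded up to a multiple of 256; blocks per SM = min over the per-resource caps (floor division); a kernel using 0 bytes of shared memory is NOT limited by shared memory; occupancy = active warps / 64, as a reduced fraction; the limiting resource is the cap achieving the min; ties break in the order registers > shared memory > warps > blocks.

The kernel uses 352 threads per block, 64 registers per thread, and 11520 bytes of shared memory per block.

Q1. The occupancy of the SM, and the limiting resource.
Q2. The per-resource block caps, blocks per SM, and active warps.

Answer: occupancy 11/16, limited by warps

registers: 4 blocks
shared memory: 5 blocks
warps: 1 block
blocks: 16 blocks

Answer: 1 block, 44 active warps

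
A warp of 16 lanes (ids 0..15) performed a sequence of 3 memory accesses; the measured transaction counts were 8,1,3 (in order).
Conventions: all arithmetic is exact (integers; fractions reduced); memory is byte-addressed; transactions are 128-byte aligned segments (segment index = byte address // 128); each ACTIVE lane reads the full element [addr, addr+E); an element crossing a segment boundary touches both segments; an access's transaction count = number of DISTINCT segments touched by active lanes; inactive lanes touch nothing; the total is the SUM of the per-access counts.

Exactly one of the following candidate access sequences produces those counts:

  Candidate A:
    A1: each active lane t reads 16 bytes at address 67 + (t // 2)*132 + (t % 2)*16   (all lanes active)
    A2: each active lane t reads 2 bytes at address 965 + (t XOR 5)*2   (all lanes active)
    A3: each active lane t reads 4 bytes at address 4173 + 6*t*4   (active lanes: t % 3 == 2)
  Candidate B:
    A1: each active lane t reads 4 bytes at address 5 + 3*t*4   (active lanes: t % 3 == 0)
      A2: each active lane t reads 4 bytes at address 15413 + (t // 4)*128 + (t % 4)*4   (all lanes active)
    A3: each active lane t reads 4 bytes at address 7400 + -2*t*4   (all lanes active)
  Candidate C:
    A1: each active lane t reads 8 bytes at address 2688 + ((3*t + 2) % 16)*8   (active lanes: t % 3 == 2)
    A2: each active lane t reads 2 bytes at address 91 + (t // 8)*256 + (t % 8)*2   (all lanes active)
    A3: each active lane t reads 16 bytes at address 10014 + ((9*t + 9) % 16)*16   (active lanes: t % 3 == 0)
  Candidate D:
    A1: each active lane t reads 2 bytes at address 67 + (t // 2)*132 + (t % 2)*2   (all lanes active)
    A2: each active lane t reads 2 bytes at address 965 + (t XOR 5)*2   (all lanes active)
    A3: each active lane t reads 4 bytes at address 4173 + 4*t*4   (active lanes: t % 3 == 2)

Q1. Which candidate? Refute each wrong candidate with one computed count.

A: A3 gives 4 transactions, not 3
B: A1 gives 2 transactions, not 8
C: A1 gives 1 transaction, not 8
D: all counts match (8,1,3)

Answer: D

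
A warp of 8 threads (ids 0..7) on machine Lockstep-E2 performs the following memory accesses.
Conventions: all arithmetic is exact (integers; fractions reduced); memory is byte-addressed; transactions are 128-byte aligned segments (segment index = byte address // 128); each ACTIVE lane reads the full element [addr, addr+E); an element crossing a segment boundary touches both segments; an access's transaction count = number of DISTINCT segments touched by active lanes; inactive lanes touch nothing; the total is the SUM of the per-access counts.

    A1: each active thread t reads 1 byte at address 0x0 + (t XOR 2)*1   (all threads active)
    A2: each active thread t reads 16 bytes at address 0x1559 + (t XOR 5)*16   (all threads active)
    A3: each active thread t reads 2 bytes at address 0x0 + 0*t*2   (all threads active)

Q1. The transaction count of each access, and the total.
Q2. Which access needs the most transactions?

A1: 1 transaction
A2: 2 transactions
A3: 1 transaction

Answer: 1,2,1; total 4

Answer: A2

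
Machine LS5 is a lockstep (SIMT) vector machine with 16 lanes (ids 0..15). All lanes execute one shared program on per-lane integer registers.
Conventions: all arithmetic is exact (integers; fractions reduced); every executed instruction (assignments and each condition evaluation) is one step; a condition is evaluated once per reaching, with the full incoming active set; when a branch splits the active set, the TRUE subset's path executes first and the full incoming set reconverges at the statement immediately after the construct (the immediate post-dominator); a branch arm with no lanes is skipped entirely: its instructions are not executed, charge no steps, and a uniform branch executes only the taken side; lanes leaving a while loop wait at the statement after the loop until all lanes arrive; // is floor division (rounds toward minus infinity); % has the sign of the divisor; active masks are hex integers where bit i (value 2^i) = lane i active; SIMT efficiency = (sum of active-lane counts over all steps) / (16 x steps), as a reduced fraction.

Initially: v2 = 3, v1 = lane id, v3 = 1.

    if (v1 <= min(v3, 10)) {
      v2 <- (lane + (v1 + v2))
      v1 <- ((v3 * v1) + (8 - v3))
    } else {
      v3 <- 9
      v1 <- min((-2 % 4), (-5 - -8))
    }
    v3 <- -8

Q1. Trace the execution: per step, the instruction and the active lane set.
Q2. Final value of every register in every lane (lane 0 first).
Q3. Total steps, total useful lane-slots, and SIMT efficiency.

step 0: eval (v1 <= min(v3, 10))     0xffff
step 1: v2 <- (lane + (v1 + v2))     0x0003
step 2: v1 <- ((v3 * v1) + (8 - v3)) 0x0003
step 3: v3 <- 9                      0xfffc
step 4: v1 <- min((-2 % 4), (-5 - -8)) 0xfffc
step 5: v3 <- -8                     0xffff

Answer: 6 steps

v2: 3,5,3,3,3,3,3,3,3,3,3,3,3,3,3,3
v1: 7,8,2,2,2,2,2,2,2,2,2,2,2,2,2,2
v3: -8,-8,-8,-8,-8,-8,-8,-8,-8,-8,-8,-8,-8,-8,-8,-8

steps = 6; useful = 64; efficiency = 64/96 = 2/3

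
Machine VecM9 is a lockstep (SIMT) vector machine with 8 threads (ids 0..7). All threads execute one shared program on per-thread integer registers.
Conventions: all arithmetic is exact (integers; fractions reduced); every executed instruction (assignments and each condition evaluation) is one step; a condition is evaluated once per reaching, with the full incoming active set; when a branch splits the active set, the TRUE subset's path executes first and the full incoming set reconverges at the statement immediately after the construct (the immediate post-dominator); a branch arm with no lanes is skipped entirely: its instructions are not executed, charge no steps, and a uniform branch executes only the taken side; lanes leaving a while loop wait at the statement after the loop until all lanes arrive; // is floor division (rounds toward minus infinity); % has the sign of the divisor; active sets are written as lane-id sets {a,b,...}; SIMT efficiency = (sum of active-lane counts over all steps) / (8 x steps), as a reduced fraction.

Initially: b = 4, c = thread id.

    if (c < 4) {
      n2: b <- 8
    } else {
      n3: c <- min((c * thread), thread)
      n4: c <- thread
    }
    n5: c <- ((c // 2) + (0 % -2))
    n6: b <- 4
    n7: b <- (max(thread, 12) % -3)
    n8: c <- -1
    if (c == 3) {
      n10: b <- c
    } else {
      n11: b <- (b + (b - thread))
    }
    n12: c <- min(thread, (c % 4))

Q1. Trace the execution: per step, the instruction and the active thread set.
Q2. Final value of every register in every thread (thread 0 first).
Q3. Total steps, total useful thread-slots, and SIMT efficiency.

step 0: eval (c < 4)                 {0,1,2,3,4,5,6,7}
step 1: b <- 8                       {0,1,2,3}
step 2: c <- min((c * thread), thread) {4,5,6,7}
step 3: c <- thread                  {4,5,6,7}
step 4: c <- ((c // 2) + (0 % -2))   {0,1,2,3,4,5,6,7}
step 5: b <- 4                       {0,1,2,3,4,5,6,7}
step 6: b <- (max(thread, 12) % -3)  {0,1,2,3,4,5,6,7}
step 7: c <- -1                      {0,1,2,3,4,5,6,7}
step 8: eval (c == 3)                {0,1,2,3,4,5,6,7}
step 9: b <- (b + (b - thread))      {0,1,2,3,4,5,6,7}
step 10: c <- min(thread, (c % 4))    {0,1,2,3,4,5,6,7}

Answer: 11 steps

b: 0,-1,-2,-3,-4,-5,-6,-7
c: 0,1,2,3,3,3,3,3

steps = 11; useful = 76; efficiency = 76/88 = 19/22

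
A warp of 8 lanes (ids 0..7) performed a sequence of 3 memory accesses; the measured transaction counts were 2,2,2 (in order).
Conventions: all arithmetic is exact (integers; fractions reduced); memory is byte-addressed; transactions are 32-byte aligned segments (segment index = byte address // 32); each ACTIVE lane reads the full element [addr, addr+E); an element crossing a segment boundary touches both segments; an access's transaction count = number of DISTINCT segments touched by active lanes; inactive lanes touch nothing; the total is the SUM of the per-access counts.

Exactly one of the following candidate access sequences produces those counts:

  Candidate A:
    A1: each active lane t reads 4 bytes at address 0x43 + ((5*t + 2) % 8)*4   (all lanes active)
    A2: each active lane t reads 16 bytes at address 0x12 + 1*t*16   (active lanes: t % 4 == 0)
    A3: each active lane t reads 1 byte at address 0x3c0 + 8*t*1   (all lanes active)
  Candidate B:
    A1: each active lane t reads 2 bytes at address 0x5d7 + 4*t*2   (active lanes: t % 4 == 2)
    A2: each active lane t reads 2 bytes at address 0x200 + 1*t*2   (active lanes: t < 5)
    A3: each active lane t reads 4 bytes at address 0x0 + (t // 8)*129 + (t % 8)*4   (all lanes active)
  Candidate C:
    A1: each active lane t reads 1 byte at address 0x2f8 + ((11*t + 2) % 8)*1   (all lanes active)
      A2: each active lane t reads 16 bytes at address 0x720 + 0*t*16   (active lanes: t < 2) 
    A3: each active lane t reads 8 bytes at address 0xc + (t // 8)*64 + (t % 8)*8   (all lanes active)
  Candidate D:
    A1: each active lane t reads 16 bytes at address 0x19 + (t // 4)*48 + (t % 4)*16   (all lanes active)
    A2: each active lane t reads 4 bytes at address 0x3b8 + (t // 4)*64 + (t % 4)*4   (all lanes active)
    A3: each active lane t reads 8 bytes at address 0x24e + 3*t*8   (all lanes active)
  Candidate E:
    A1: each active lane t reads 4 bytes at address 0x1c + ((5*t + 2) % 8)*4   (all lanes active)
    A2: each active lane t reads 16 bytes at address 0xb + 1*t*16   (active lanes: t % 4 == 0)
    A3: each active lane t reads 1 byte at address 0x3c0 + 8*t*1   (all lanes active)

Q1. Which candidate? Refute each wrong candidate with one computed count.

A: A2 gives 4 transactions, not 2
B: A2 gives 1 transaction, not 2
C: A1 gives 1 transaction, not 2
D: A1 gives 5 transactions, not 2
E: all counts match (2,2,2)

Answer: E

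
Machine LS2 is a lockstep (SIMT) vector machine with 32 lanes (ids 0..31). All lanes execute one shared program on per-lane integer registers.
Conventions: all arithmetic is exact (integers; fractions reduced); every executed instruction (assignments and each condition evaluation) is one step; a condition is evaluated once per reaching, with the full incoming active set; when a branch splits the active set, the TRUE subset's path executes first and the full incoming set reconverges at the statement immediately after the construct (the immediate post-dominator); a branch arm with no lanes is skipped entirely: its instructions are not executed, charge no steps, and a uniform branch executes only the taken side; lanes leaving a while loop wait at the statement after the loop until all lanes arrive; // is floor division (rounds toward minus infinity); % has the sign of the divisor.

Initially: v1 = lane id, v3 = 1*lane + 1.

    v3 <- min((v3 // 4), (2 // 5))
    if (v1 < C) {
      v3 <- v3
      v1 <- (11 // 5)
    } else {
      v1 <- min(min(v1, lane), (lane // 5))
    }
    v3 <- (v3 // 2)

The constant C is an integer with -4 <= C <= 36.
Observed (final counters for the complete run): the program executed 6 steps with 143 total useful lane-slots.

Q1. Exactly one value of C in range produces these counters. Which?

Answer: C = 15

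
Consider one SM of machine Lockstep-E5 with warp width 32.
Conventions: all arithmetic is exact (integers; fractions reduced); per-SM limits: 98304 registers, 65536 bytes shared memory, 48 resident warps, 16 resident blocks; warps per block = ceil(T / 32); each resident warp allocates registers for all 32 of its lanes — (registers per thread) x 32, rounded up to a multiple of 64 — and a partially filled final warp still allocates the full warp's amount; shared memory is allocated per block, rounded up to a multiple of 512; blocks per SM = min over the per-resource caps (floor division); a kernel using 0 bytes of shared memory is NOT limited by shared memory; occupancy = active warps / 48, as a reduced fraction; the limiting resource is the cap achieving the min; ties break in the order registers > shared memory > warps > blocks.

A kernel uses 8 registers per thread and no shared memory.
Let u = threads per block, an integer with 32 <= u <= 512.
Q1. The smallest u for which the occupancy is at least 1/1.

Answer: u = 65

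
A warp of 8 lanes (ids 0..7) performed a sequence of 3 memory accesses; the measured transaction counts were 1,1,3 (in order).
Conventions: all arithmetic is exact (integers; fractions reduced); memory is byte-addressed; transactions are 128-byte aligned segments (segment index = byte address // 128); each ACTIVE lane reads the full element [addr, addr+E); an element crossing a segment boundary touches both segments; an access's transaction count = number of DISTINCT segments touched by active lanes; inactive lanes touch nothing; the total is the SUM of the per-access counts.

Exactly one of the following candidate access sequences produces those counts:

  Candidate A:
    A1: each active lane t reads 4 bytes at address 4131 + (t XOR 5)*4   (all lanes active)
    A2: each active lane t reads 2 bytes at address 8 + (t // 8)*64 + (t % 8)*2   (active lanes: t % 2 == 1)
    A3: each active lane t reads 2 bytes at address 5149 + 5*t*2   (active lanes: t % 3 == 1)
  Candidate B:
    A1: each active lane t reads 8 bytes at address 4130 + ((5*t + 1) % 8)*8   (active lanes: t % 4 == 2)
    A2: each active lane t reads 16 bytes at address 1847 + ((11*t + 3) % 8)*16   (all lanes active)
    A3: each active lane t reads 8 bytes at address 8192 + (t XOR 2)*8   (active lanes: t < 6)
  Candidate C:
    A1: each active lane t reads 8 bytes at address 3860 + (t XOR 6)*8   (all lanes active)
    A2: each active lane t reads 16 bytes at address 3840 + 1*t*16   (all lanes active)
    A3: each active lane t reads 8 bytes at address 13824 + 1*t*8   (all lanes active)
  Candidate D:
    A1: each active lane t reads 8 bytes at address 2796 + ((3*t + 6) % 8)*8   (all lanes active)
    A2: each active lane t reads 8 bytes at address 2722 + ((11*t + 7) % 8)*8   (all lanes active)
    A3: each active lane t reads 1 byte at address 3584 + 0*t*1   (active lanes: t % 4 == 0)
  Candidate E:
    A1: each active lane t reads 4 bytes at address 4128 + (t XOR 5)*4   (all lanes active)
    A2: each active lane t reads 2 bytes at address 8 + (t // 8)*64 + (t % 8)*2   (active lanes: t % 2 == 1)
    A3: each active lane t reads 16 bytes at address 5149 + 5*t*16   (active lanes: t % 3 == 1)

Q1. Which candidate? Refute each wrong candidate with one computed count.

A: A3 gives 1 transaction, not 3
B: A2 gives 2 transactions, not 1
C: A3 gives 1 transaction, not 3
D: A1 gives 2 transactions, not 1
E: all counts match (1,1,3)

Answer: E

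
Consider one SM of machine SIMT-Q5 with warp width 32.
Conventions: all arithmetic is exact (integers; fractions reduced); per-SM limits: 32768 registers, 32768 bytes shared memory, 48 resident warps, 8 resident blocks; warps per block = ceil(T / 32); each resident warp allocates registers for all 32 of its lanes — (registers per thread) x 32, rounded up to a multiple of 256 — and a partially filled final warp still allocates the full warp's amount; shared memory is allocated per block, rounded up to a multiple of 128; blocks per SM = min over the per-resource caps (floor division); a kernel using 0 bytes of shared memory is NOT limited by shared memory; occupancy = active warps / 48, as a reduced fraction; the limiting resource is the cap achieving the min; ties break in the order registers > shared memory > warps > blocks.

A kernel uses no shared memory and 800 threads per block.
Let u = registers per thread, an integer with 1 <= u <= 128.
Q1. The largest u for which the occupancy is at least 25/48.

Answer: u = 40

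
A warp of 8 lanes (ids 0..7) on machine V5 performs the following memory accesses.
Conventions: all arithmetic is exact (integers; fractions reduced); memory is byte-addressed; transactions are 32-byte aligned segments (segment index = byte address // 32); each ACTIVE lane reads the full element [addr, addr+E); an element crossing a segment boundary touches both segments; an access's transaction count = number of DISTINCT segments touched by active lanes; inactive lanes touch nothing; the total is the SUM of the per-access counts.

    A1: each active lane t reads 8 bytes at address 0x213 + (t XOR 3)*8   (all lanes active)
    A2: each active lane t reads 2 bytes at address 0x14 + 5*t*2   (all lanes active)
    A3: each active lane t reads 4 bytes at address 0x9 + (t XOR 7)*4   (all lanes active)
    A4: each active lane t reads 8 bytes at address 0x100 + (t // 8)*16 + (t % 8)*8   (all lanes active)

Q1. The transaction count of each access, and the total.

A1: 3 transactions
A2: 3 transactions
A3: 2 transactions
A4: 2 transactions

Answer: 3,3,2,2; total 10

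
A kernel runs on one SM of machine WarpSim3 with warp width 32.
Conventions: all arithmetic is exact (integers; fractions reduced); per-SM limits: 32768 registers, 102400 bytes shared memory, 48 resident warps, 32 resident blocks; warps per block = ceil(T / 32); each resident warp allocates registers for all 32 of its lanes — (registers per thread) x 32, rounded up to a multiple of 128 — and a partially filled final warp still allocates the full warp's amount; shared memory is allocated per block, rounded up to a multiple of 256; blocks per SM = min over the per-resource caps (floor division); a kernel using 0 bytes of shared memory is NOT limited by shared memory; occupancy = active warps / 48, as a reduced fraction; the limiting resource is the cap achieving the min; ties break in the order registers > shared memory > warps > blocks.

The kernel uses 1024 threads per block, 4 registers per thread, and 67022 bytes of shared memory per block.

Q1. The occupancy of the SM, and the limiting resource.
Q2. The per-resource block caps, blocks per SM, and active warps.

Answer: occupancy 2/3, limited by shared memory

registers: 8 blocks
shared memory: 1 block
warps: 1 block
blocks: 32 blocks

Answer: 1 block, 32 active warps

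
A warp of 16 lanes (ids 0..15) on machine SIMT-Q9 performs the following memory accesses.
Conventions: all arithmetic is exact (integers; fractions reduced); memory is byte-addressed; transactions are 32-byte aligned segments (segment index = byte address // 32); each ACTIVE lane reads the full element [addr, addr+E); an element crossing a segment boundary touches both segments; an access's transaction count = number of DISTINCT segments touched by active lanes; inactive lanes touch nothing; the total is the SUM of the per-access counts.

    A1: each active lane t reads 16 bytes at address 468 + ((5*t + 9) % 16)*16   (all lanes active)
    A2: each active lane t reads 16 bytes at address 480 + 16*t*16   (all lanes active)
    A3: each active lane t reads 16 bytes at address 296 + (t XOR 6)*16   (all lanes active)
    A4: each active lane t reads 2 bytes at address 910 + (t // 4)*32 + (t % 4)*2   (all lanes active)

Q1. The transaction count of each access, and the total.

A1: 9 transactions
A2: 16 transactions
A3: 9 transactions
A4: 4 transactions

Answer: 9,16,9,4; total 38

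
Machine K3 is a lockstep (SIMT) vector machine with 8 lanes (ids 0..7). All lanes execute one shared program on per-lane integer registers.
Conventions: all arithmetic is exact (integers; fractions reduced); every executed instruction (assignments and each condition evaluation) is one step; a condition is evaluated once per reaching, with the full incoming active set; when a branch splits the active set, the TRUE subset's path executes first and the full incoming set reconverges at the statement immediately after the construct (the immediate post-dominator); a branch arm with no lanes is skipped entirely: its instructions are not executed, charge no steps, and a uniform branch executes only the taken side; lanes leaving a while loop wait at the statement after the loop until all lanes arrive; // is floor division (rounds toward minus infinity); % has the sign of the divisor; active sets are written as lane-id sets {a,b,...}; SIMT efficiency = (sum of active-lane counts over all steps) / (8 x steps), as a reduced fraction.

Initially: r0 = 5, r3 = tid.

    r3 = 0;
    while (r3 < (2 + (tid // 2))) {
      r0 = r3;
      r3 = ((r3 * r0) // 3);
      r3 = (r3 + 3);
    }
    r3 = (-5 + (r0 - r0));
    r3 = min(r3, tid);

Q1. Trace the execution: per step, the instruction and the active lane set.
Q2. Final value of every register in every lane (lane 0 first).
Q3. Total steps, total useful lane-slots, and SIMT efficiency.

step 0: r3 <- 0                      {0,1,2,3,4,5,6,7}
step 1: eval (r3 < (2 + (tid // 2))) {0,1,2,3,4,5,6,7}
step 2: r0 <- r3                     {0,1,2,3,4,5,6,7}
step 3: r3 <- ((r3 * r0) // 3)       {0,1,2,3,4,5,6,7}
step 4: r3 <- (r3 + 3)               {0,1,2,3,4,5,6,7}
step 5: eval (r3 < (2 + (tid // 2))) {0,1,2,3,4,5,6,7}
step 6: r0 <- r3                     {4,5,6,7}
step 7: r3 <- ((r3 * r0) // 3)       {4,5,6,7}
step 8: r3 <- (r3 + 3)               {4,5,6,7}
step 9: eval (r3 < (2 + (tid // 2))) {4,5,6,7}
step 10: r3 <- (-5 + (r0 - r0))       {0,1,2,3,4,5,6,7}
step 11: r3 <- min(r3, tid)           {0,1,2,3,4,5,6,7}

Answer: 12 steps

r0: 0,0,0,0,3,3,3,3
r3: -5,-5,-5,-5,-5,-5,-5,-5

steps = 12; useful = 80; efficiency = 80/96 = 5/6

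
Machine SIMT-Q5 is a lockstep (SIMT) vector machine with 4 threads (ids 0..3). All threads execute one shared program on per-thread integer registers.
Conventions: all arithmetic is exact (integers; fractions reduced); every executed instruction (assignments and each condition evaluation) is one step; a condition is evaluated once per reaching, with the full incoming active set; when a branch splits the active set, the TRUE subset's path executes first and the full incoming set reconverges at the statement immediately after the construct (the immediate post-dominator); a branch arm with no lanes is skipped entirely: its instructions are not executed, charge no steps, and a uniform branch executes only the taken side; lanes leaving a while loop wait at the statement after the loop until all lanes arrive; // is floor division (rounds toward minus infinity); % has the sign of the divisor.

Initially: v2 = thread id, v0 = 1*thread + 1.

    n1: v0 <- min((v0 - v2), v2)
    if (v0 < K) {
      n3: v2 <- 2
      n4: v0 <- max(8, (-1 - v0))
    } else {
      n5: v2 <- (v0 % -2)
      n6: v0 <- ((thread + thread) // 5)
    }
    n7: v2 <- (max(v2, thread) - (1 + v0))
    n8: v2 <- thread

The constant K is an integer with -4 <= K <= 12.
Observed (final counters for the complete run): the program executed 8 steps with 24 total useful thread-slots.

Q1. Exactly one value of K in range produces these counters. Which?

Answer: K = 1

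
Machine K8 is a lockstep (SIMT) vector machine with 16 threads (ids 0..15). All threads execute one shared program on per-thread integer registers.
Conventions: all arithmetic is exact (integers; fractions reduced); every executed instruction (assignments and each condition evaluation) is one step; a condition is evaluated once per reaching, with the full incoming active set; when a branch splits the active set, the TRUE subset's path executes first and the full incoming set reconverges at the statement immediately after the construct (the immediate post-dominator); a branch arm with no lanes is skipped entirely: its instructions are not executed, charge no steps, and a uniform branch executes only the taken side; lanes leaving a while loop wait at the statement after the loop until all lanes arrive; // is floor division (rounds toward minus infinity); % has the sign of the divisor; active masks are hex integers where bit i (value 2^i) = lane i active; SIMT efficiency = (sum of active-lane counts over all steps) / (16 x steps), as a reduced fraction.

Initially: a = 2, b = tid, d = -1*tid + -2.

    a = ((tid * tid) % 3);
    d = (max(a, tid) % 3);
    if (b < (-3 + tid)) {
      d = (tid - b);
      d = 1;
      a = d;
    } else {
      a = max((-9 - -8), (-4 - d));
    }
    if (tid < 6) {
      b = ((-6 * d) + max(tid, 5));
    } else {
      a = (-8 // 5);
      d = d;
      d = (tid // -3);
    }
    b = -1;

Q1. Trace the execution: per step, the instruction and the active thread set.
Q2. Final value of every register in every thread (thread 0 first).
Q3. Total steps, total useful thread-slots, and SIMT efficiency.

step 0: a <- ((tid * tid) % 3)       0xffff
step 1: d <- (max(a, tid) % 3)       0xffff
step 2: eval (b < (-3 + tid))        0xffff
step 3: a <- max((-9 - -8), (-4 - d)) 0xffff
step 4: eval (tid < 6)               0xffff
step 5: b <- ((-6 * d) + max(tid, 5)) 0x003f
step 6: a <- (-8 // 5)               0xffc0
step 7: d <- d                       0xffc0
step 8: d <- (tid // -3)             0xffc0
step 9: b <- -1                      0xffff

Answer: 10 steps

a: -1,-1,-1,-1,-1,-1,-2,-2,-2,-2,-2,-2,-2,-2,-2,-2
b: -1,-1,-1,-1,-1,-1,-1,-1,-1,-1,-1,-1,-1,-1,-1,-1
d: 0,1,2,0,1,2,-2,-3,-3,-3,-4,-4,-4,-5,-5,-5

steps = 10; useful = 132; efficiency = 132/160 = 33/40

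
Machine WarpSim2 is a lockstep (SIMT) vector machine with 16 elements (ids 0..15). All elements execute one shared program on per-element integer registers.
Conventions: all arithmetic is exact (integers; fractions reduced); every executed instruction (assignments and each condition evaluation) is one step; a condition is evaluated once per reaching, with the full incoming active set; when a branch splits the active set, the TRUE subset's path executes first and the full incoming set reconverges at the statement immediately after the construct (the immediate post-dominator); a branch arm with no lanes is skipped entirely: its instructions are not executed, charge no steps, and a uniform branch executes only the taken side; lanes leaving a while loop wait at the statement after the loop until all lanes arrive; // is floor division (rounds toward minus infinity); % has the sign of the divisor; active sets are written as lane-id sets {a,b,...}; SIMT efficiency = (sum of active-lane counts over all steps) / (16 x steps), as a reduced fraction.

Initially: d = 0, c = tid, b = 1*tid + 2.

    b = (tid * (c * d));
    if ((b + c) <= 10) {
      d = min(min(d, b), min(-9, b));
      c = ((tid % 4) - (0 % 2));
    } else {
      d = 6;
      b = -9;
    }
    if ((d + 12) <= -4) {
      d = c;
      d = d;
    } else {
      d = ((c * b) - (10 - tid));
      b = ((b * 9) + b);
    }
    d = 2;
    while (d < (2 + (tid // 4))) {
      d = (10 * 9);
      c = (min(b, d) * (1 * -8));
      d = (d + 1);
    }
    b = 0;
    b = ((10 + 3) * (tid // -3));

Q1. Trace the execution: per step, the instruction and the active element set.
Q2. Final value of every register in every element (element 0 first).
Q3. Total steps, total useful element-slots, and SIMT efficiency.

step 0: b <- (tid * (c * d))         {0,1,2,3,4,5,6,7,8,9,10,11,12,13,14,15}
step 1: eval ((b + c) <= 10)         {0,1,2,3,4,5,6,7,8,9,10,11,12,13,14,15}
step 2: d <- min(min(d, b), min(-9, b)) {0,1,2,3,4,5,6,7,8,9,10}
step 3: c <- ((tid % 4) - (0 % 2))   {0,1,2,3,4,5,6,7,8,9,10}
step 4: d <- 6                       {11,12,13,14,15}
step 5: b <- -9                      {11,12,13,14,15}
step 6: eval ((d + 12) <= -4)        {0,1,2,3,4,5,6,7,8,9,10,11,12,13,14,15}
step 7: d <- ((c * b) - (10 - tid))  {0,1,2,3,4,5,6,7,8,9,10,11,12,13,14,15}
step 8: b <- ((b * 9) + b)           {0,1,2,3,4,5,6,7,8,9,10,11,12,13,14,15}
step 9: d <- 2                       {0,1,2,3,4,5,6,7,8,9,10,11,12,13,14,15}
step 10: eval (d < (2 + (tid // 4)))  {0,1,2,3,4,5,6,7,8,9,10,11,12,13,14,15}
step 11: d <- (10 * 9)                {4,5,6,7,8,9,10,11,12,13,14,15}
step 12: c <- (min(b, d) * (1 * -8))  {4,5,6,7,8,9,10,11,12,13,14,15}
step 13: d <- (d + 1)                 {4,5,6,7,8,9,10,11,12,13,14,15}
step 14: eval (d < (2 + (tid // 4)))  {4,5,6,7,8,9,10,11,12,13,14,15}
step 15: b <- 0                       {0,1,2,3,4,5,6,7,8,9,10,11,12,13,14,15}
step 16: b <- ((10 + 3) * (tid // -3)) {0,1,2,3,4,5,6,7,8,9,10,11,12,13,14,15}

Answer: 17 steps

d: 2,2,2,2,91,91,91,91,91,91,91,91,91,91,91,91
c: 0,1,2,3,0,0,0,0,0,0,0,720,720,720,720,720
b: 0,-13,-13,-13,-26,-26,-26,-39,-39,-39,-52,-52,-52,-65,-65,-65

steps = 17; useful = 224; efficiency = 224/272 = 14/17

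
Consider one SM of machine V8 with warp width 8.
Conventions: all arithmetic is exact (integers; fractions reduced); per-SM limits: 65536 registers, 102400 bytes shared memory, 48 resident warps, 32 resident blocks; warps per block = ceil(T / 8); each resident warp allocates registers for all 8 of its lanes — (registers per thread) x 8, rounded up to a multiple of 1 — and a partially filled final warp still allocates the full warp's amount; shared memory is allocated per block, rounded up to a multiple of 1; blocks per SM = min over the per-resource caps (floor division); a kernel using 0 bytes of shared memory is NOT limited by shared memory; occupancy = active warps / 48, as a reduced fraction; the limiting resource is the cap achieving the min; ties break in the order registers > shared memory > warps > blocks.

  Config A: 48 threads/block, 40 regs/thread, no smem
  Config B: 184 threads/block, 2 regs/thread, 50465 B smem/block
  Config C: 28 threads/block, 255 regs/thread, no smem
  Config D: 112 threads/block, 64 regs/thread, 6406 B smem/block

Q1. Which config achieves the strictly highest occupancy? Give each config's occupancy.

occupancies: A 1, B 23/24, C 2/3, D 7/8

Answer: A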